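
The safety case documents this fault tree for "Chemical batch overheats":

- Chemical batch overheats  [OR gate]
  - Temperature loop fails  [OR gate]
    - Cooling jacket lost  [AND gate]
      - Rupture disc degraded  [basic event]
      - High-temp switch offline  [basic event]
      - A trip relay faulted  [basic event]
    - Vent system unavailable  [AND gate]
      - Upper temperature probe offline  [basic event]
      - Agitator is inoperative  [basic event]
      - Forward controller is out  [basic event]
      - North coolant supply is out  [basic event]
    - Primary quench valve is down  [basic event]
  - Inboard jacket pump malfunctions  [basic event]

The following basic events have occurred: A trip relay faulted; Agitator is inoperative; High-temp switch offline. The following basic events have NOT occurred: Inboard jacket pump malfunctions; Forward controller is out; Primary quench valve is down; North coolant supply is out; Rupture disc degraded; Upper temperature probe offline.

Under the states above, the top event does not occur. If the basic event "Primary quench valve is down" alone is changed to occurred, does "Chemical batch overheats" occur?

Yes

Counterfactual: set "Primary quench valve is down" to occurred.
Cooling jacket lost [AND]: Rupture disc degraded=not, High-temp switch offline=occurs, A trip relay faulted=occurs → not all inputs occur → does not occur.
Vent system unavailable [AND]: Upper temperature probe offline=not, Agitator is inoperative=occurs, Forward controller is out=not, North coolant supply is out=not → not all inputs occur → does not occur.
Temperature loop fails [OR]: Cooling jacket lost=not, Vent system unavailable=not, Primary quench valve is down=occurs → at least one input occurs → occurs.
Chemical batch overheats [OR]: Temperature loop fails=occurs, Inboard jacket pump malfunctions=not → at least one input occurs → occurs.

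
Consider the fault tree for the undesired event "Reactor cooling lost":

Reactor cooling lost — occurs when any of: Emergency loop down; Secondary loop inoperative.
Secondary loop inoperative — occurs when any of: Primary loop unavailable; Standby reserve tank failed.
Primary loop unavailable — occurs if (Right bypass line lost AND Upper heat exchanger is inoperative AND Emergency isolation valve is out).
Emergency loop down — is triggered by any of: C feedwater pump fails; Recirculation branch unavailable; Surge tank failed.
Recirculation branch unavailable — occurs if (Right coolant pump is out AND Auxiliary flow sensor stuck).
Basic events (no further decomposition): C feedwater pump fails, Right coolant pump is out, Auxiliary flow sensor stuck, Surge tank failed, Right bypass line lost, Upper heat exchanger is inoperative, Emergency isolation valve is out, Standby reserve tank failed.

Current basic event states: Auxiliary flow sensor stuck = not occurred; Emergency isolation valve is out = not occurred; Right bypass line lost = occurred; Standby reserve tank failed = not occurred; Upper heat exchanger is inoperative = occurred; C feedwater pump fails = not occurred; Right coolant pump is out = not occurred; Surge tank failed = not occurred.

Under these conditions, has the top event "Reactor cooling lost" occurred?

Recirculation branch unavailable [AND]: Right coolant pump is out=not, Auxiliary flow sensor stuck=not → not all inputs occur → does not occur.
Emergency loop down [OR]: C feedwater pump fails=not, Recirculation branch unavailable=not, Surge tank failed=not → no input occurs → does not occur.
Primary loop unavailable [AND]: Right bypass line lost=occurs, Upper heat exchanger is inoperative=occurs, Emergency isolation valve is out=not → not all inputs occur → does not occur.
Secondary loop inoperative [OR]: Primary loop unavailable=not, Standby reserve tank failed=not → no input occurs → does not occur.
Reactor cooling lost [OR]: Emergency loop down=not, Secondary loop inoperative=not → no input occurs → does not occur.

No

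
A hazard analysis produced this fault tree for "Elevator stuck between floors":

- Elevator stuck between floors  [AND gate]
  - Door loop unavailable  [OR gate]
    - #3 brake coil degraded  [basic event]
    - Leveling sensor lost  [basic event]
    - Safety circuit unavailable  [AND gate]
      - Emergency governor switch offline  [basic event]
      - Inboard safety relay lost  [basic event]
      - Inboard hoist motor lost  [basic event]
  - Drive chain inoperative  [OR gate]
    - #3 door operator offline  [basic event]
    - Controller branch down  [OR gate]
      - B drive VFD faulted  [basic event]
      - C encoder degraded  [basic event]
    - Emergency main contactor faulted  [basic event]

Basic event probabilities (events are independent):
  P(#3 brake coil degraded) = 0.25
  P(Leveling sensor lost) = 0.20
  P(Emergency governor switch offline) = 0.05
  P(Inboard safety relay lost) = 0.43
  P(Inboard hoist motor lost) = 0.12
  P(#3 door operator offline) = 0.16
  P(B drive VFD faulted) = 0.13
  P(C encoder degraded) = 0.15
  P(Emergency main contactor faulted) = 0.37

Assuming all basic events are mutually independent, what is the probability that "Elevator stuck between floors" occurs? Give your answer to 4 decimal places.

0.2444

P(Safety circuit unavailable) [AND] = 0.05 × 0.43 × 0.12 = 0.002580
P(Door loop unavailable) [OR] = 1 − (1−0.25) × (1−0.20) × (1−0.002580) = 0.401548
P(Controller branch down) [OR] = 1 − (1−0.13) × (1−0.15) = 0.260500
P(Drive chain inoperative) [OR] = 1 − (1−0.16) × (1−0.260500) × (1−0.37) = 0.608657
P(Elevator stuck between floors) [AND] = 0.401548 × 0.608657 = 0.244405
Rounded to 4 decimal places: P(Elevator stuck between floors) ≈ 0.2444.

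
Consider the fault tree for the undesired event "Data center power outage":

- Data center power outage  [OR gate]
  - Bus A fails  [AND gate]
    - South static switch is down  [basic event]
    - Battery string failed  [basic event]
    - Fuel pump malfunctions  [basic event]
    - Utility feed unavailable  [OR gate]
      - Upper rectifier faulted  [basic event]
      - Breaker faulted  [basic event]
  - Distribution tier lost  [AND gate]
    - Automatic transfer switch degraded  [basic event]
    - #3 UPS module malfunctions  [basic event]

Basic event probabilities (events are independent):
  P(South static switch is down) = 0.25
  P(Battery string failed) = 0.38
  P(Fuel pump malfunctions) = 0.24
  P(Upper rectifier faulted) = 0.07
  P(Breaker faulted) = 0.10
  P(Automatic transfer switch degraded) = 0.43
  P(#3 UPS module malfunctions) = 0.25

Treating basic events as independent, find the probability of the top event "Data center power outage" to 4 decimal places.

P(Utility feed unavailable) [OR] = 1 − (1−0.07) × (1−0.10) = 0.163000
P(Bus A fails) [AND] = 0.25 × 0.38 × 0.24 × 0.163000 = 0.003716
P(Distribution tier lost) [AND] = 0.43 × 0.25 = 0.107500
P(Data center power outage) [OR] = 1 − (1−0.003716) × (1−0.107500) = 0.110817
Rounded to 4 decimal places: P(Data center power outage) ≈ 0.1108.

0.1108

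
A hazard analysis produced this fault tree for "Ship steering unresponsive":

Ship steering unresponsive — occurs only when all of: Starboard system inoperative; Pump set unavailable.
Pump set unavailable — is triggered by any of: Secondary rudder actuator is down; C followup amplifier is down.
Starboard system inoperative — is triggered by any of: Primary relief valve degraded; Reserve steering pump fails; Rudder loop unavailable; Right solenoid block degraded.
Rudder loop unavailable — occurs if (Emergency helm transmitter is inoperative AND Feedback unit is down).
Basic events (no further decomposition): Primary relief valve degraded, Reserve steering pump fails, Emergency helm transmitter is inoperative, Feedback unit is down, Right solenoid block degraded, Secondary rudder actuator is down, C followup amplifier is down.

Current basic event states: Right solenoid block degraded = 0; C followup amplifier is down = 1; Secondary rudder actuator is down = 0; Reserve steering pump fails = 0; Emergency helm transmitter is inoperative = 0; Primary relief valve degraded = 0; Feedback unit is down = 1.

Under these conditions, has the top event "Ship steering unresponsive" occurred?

No

Rudder loop unavailable [AND]: Emergency helm transmitter is inoperative=not, Feedback unit is down=occurs → not all inputs occur → does not occur.
Starboard system inoperative [OR]: Primary relief valve degraded=not, Reserve steering pump fails=not, Rudder loop unavailable=not, Right solenoid block degraded=not → no input occurs → does not occur.
Pump set unavailable [OR]: Secondary rudder actuator is down=not, C followup amplifier is down=occurs → at least one input occurs → occurs.
Ship steering unresponsive [AND]: Starboard system inoperative=not, Pump set unavailable=occurs → not all inputs occur → does not occur.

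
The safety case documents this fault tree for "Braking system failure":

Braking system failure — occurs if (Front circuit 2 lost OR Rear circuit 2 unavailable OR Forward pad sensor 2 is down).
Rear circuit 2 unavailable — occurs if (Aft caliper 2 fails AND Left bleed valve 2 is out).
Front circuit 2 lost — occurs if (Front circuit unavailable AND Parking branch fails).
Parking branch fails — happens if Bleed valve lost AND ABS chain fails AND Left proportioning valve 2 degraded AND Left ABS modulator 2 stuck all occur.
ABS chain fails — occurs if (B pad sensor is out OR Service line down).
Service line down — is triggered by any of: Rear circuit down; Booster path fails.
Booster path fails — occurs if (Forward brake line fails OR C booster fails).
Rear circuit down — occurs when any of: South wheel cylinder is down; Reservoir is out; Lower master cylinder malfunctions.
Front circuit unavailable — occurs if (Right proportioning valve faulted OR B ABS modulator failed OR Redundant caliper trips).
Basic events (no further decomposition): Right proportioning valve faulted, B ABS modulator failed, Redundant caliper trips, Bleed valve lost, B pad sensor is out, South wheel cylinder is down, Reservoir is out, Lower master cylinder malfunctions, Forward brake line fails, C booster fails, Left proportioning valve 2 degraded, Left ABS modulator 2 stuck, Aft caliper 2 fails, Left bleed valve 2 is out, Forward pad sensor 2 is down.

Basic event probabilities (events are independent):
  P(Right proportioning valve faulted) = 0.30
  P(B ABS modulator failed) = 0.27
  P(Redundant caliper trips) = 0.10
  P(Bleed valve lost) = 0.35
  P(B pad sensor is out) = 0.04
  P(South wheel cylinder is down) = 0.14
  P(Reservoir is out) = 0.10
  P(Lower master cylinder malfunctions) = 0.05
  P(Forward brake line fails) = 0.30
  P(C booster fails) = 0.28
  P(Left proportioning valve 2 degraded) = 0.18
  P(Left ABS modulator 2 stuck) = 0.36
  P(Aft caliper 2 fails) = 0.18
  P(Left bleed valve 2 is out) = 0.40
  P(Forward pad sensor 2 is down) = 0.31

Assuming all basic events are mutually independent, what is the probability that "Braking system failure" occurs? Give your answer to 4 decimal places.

0.3647

P(Front circuit unavailable) [OR] = 1 − (1−0.30) × (1−0.27) × (1−0.10) = 0.540100
P(Rear circuit down) [OR] = 1 − (1−0.14) × (1−0.10) × (1−0.05) = 0.264700
P(Booster path fails) [OR] = 1 − (1−0.30) × (1−0.28) = 0.496000
P(Service line down) [OR] = 1 − (1−0.264700) × (1−0.496000) = 0.629409
P(ABS chain fails) [OR] = 1 − (1−0.04) × (1−0.629409) = 0.644233
P(Parking branch fails) [AND] = 0.35 × 0.644233 × 0.18 × 0.36 = 0.014611
P(Front circuit 2 lost) [AND] = 0.540100 × 0.014611 = 0.007891
P(Rear circuit 2 unavailable) [AND] = 0.18 × 0.40 = 0.072000
P(Braking system failure) [OR] = 1 − (1−0.007891) × (1−0.072000) × (1−0.31) = 0.364733
Rounded to 4 decimal places: P(Braking system failure) ≈ 0.3647.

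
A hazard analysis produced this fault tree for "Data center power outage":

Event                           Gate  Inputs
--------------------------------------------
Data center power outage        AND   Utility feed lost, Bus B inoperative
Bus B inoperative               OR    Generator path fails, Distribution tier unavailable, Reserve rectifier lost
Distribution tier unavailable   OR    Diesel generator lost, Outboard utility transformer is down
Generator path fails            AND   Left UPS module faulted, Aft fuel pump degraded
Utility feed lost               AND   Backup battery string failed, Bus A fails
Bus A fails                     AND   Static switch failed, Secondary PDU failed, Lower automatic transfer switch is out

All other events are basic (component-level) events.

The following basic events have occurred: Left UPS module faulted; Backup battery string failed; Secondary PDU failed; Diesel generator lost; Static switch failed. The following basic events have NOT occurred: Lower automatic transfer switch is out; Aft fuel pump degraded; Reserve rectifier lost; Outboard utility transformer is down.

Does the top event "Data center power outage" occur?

Bus A fails [AND]: Static switch failed=occurs, Secondary PDU failed=occurs, Lower automatic transfer switch is out=not → not all inputs occur → does not occur.
Utility feed lost [AND]: Backup battery string failed=occurs, Bus A fails=not → not all inputs occur → does not occur.
Generator path fails [AND]: Left UPS module faulted=occurs, Aft fuel pump degraded=not → not all inputs occur → does not occur.
Distribution tier unavailable [OR]: Diesel generator lost=occurs, Outboard utility transformer is down=not → at least one input occurs → occurs.
Bus B inoperative [OR]: Generator path fails=not, Distribution tier unavailable=occurs, Reserve rectifier lost=not → at least one input occurs → occurs.
Data center power outage [AND]: Utility feed lost=not, Bus B inoperative=occurs → not all inputs occur → does not occur.

No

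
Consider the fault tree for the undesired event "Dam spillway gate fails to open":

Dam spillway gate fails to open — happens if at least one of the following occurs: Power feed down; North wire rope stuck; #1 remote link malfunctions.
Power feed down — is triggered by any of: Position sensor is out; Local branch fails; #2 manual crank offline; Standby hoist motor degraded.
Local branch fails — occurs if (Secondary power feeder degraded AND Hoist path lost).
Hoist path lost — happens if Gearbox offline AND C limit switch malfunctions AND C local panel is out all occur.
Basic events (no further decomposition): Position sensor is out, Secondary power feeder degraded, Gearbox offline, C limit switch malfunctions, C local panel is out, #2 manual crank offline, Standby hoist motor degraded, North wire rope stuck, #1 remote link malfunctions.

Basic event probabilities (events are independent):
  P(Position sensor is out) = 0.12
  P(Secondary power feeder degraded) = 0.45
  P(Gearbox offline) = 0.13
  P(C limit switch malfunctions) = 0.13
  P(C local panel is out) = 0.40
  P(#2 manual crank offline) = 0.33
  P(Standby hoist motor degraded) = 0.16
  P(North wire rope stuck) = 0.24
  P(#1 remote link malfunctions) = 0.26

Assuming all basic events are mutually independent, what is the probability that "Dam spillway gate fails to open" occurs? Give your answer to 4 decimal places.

P(Hoist path lost) [AND] = 0.13 × 0.13 × 0.40 = 0.006760
P(Local branch fails) [AND] = 0.45 × 0.006760 = 0.003042
P(Power feed down) [OR] = 1 − (1−0.12) × (1−0.003042) × (1−0.33) × (1−0.16) = 0.506243
P(Dam spillway gate fails to open) [OR] = 1 − (1−0.506243) × (1−0.24) × (1−0.26) = 0.722311
Rounded to 4 decimal places: P(Dam spillway gate fails to open) ≈ 0.7223.

0.7223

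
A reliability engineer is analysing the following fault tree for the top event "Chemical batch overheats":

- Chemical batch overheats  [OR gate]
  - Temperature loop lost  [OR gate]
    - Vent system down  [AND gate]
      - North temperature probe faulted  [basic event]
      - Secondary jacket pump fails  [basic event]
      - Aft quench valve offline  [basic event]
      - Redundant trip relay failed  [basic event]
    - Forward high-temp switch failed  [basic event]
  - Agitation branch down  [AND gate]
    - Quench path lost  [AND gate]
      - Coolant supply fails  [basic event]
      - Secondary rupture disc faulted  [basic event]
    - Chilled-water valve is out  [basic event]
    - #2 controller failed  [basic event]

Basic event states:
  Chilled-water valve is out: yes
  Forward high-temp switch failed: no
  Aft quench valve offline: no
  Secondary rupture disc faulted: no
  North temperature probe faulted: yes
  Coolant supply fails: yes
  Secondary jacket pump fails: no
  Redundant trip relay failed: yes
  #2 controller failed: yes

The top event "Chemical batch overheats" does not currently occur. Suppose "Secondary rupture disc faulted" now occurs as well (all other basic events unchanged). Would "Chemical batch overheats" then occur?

Counterfactual: set "Secondary rupture disc faulted" to occurred.
Vent system down [AND]: North temperature probe faulted=occurs, Secondary jacket pump fails=not, Aft quench valve offline=not, Redundant trip relay failed=occurs → not all inputs occur → does not occur.
Temperature loop lost [OR]: Vent system down=not, Forward high-temp switch failed=not → no input occurs → does not occur.
Quench path lost [AND]: Coolant supply fails=occurs, Secondary rupture disc faulted=occurs → all inputs occur → occurs.
Agitation branch down [AND]: Quench path lost=occurs, Chilled-water valve is out=occurs, #2 controller failed=occurs → all inputs occur → occurs.
Chemical batch overheats [OR]: Temperature loop lost=not, Agitation branch down=occurs → at least one input occurs → occurs.

Yes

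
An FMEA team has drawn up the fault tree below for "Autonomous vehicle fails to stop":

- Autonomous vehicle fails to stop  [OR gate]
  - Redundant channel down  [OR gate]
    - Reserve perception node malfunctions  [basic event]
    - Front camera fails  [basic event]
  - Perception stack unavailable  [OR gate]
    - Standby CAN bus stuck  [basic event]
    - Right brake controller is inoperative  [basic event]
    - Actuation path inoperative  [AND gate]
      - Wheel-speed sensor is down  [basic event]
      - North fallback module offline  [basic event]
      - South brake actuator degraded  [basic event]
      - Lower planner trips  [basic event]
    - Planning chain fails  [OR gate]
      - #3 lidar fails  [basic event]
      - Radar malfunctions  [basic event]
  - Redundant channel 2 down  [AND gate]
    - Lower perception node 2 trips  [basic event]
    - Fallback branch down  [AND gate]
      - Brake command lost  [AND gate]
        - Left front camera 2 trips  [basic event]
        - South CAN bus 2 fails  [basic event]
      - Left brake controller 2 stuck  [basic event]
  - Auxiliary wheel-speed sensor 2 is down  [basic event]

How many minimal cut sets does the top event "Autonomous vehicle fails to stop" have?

9

Redundant channel down [OR]: union of children's cut sets → 2 cut set(s).
Actuation path inoperative [AND]: one cut set from each child combined → 1 × 1 × 1 × 1 = 1 cut set(s).
Planning chain fails [OR]: union of children's cut sets → 2 cut set(s).
Perception stack unavailable [OR]: union of children's cut sets → 5 cut set(s).
Brake command lost [AND]: one cut set from each child combined → 1 × 1 = 1 cut set(s).
Fallback branch down [AND]: one cut set from each child combined → 1 × 1 = 1 cut set(s).
Redundant channel 2 down [AND]: one cut set from each child combined → 1 × 1 = 1 cut set(s).
Autonomous vehicle fails to stop [OR]: union of children's cut sets → 9 cut set(s).
Minimal cut sets: {Reserve perception node malfunctions}; {Front camera fails}; {Standby CAN bus stuck}; {Right brake controller is inoperative}; {Lower planner trips, North fallback module offline, South brake actuator degraded, Wheel-speed sensor is down}; {#3 lidar fails}; {Radar malfunctions}; {Left brake controller 2 stuck, Left front camera 2 trips, Lower perception node 2 trips, South CAN bus 2 fails}; {Auxiliary wheel-speed sensor 2 is down}.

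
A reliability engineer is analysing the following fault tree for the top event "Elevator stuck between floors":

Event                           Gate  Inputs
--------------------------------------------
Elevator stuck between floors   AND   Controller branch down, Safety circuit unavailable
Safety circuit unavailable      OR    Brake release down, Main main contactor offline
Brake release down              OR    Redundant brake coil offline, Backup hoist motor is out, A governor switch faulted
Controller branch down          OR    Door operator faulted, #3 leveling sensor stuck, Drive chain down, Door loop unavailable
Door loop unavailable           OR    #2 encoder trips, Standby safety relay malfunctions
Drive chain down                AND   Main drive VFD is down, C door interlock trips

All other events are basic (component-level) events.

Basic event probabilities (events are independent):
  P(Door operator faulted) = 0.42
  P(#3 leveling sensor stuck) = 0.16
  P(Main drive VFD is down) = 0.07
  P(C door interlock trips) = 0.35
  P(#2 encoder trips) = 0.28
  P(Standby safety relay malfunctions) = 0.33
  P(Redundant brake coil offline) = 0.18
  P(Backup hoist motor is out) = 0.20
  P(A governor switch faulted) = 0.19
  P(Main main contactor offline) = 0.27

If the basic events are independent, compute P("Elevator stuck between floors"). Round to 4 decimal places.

P(Drive chain down) [AND] = 0.07 × 0.35 = 0.024500
P(Door loop unavailable) [OR] = 1 − (1−0.28) × (1−0.33) = 0.517600
P(Controller branch down) [OR] = 1 − (1−0.42) × (1−0.16) × (1−0.024500) × (1−0.517600) = 0.770733
P(Brake release down) [OR] = 1 − (1−0.18) × (1−0.20) × (1−0.19) = 0.468640
P(Safety circuit unavailable) [OR] = 1 − (1−0.468640) × (1−0.27) = 0.612107
P(Elevator stuck between floors) [AND] = 0.770733 × 0.612107 = 0.471771
Rounded to 4 decimal places: P(Elevator stuck between floors) ≈ 0.4718.

0.4718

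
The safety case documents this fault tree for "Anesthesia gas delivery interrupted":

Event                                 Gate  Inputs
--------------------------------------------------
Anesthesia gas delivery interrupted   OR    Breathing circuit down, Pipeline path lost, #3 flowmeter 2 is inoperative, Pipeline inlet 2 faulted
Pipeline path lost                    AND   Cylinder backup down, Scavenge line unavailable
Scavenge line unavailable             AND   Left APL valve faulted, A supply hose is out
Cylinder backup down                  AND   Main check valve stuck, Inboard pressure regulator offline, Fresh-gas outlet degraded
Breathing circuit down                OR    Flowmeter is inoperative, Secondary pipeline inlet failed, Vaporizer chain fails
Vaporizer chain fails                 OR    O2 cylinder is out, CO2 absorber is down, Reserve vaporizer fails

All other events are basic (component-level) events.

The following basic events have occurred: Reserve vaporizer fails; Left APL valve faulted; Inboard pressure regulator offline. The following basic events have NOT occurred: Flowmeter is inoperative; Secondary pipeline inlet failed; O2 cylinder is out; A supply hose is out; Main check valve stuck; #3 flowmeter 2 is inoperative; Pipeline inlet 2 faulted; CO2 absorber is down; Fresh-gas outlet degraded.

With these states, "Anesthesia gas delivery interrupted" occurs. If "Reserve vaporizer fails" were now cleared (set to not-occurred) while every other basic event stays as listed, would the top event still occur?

No

Counterfactual: set "Reserve vaporizer fails" to not occurred.
Vaporizer chain fails [OR]: O2 cylinder is out=not, CO2 absorber is down=not, Reserve vaporizer fails=not → no input occurs → does not occur.
Breathing circuit down [OR]: Flowmeter is inoperative=not, Secondary pipeline inlet failed=not, Vaporizer chain fails=not → no input occurs → does not occur.
Cylinder backup down [AND]: Main check valve stuck=not, Inboard pressure regulator offline=occurs, Fresh-gas outlet degraded=not → not all inputs occur → does not occur.
Scavenge line unavailable [AND]: Left APL valve faulted=occurs, A supply hose is out=not → not all inputs occur → does not occur.
Pipeline path lost [AND]: Cylinder backup down=not, Scavenge line unavailable=not → not all inputs occur → does not occur.
Anesthesia gas delivery interrupted [OR]: Breathing circuit down=not, Pipeline path lost=not, #3 flowmeter 2 is inoperative=not, Pipeline inlet 2 faulted=not → no input occurs → does not occur.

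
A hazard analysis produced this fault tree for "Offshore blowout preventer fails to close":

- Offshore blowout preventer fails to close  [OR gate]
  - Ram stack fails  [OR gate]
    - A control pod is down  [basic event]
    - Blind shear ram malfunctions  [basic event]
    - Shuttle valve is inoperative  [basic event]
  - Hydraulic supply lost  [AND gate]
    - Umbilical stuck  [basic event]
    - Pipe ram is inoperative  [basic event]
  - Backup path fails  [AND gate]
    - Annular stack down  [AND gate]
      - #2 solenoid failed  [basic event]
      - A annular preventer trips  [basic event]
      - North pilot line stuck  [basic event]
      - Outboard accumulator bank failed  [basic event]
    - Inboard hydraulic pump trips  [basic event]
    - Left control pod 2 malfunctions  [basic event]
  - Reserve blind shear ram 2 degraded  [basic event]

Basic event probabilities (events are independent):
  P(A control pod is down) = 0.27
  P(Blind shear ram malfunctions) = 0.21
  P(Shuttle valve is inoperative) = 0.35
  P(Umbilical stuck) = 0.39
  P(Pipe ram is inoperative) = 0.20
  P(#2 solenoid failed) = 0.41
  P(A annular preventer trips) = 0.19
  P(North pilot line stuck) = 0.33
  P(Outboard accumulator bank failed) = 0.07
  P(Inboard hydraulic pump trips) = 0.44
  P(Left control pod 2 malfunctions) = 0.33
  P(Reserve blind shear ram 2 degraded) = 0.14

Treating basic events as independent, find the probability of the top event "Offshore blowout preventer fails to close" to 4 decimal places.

P(Ram stack fails) [OR] = 1 − (1−0.27) × (1−0.21) × (1−0.35) = 0.625145
P(Hydraulic supply lost) [AND] = 0.39 × 0.20 = 0.078000
P(Annular stack down) [AND] = 0.41 × 0.19 × 0.33 × 0.07 = 0.001799
P(Backup path fails) [AND] = 0.001799 × 0.44 × 0.33 = 0.000261
P(Offshore blowout preventer fails to close) [OR] = 1 − (1−0.625145) × (1−0.078000) × (1−0.000261) × (1−0.14) = 0.702848
Rounded to 4 decimal places: P(Offshore blowout preventer fails to close) ≈ 0.7028.

0.7028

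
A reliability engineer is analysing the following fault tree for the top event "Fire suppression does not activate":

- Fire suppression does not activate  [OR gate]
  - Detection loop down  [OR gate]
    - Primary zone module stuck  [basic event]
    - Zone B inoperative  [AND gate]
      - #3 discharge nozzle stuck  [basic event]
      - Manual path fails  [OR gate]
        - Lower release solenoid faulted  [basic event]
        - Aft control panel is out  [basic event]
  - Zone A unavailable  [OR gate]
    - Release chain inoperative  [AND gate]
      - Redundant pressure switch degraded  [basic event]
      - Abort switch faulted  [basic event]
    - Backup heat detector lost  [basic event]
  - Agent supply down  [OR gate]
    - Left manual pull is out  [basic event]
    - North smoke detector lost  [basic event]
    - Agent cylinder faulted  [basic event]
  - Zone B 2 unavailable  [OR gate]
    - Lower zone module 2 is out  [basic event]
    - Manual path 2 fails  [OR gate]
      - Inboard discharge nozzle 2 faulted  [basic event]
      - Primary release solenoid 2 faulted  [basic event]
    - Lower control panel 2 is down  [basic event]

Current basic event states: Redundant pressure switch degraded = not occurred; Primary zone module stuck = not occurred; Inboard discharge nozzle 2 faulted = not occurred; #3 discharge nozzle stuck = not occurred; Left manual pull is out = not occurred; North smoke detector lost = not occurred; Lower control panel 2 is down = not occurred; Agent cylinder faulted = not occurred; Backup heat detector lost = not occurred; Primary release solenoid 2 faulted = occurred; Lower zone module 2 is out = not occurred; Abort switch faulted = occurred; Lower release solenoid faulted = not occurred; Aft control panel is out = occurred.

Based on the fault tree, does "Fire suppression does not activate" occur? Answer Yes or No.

Yes

Manual path fails [OR]: Lower release solenoid faulted=not, Aft control panel is out=occurs → at least one input occurs → occurs.
Zone B inoperative [AND]: #3 discharge nozzle stuck=not, Manual path fails=occurs → not all inputs occur → does not occur.
Detection loop down [OR]: Primary zone module stuck=not, Zone B inoperative=not → no input occurs → does not occur.
Release chain inoperative [AND]: Redundant pressure switch degraded=not, Abort switch faulted=occurs → not all inputs occur → does not occur.
Zone A unavailable [OR]: Release chain inoperative=not, Backup heat detector lost=not → no input occurs → does not occur.
Agent supply down [OR]: Left manual pull is out=not, North smoke detector lost=not, Agent cylinder faulted=not → no input occurs → does not occur.
Manual path 2 fails [OR]: Inboard discharge nozzle 2 faulted=not, Primary release solenoid 2 faulted=occurs → at least one input occurs → occurs.
Zone B 2 unavailable [OR]: Lower zone module 2 is out=not, Manual path 2 fails=occurs, Lower control panel 2 is down=not → at least one input occurs → occurs.
Fire suppression does not activate [OR]: Detection loop down=not, Zone A unavailable=not, Agent supply down=not, Zone B 2 unavailable=occurs → at least one input occurs → occurs.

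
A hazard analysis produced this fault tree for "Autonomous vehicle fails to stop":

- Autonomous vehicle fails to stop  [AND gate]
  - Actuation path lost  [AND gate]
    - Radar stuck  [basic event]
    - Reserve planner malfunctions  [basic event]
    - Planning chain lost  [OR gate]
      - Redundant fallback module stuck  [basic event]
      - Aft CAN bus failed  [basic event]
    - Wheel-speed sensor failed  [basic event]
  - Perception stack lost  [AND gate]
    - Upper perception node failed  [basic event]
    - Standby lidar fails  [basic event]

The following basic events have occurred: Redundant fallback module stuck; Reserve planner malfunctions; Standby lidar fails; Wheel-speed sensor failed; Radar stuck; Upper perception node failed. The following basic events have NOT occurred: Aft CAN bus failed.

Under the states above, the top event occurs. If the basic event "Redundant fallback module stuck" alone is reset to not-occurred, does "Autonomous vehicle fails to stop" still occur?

Counterfactual: set "Redundant fallback module stuck" to not occurred.
Planning chain lost [OR]: Redundant fallback module stuck=not, Aft CAN bus failed=not → no input occurs → does not occur.
Actuation path lost [AND]: Radar stuck=occurs, Reserve planner malfunctions=occurs, Planning chain lost=not, Wheel-speed sensor failed=occurs → not all inputs occur → does not occur.
Perception stack lost [AND]: Upper perception node failed=occurs, Standby lidar fails=occurs → all inputs occur → occurs.
Autonomous vehicle fails to stop [AND]: Actuation path lost=not, Perception stack lost=occurs → not all inputs occur → does not occur.

No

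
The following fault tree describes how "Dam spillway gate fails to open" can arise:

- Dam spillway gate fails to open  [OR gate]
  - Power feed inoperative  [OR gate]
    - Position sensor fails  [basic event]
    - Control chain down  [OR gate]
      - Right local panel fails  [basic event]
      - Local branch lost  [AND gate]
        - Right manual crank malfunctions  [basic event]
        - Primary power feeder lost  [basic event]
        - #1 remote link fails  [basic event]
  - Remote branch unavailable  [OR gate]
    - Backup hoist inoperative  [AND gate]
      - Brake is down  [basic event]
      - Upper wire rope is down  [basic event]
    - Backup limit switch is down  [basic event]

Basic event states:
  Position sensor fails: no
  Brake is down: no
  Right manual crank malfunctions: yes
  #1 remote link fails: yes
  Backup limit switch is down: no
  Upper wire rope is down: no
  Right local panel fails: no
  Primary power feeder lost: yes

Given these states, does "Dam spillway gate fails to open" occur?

Local branch lost [AND]: Right manual crank malfunctions=occurs, Primary power feeder lost=occurs, #1 remote link fails=occurs → all inputs occur → occurs.
Control chain down [OR]: Right local panel fails=not, Local branch lost=occurs → at least one input occurs → occurs.
Power feed inoperative [OR]: Position sensor fails=not, Control chain down=occurs → at least one input occurs → occurs.
Backup hoist inoperative [AND]: Brake is down=not, Upper wire rope is down=not → not all inputs occur → does not occur.
Remote branch unavailable [OR]: Backup hoist inoperative=not, Backup limit switch is down=not → no input occurs → does not occur.
Dam spillway gate fails to open [OR]: Power feed inoperative=occurs, Remote branch unavailable=not → at least one input occurs → occurs.

Yes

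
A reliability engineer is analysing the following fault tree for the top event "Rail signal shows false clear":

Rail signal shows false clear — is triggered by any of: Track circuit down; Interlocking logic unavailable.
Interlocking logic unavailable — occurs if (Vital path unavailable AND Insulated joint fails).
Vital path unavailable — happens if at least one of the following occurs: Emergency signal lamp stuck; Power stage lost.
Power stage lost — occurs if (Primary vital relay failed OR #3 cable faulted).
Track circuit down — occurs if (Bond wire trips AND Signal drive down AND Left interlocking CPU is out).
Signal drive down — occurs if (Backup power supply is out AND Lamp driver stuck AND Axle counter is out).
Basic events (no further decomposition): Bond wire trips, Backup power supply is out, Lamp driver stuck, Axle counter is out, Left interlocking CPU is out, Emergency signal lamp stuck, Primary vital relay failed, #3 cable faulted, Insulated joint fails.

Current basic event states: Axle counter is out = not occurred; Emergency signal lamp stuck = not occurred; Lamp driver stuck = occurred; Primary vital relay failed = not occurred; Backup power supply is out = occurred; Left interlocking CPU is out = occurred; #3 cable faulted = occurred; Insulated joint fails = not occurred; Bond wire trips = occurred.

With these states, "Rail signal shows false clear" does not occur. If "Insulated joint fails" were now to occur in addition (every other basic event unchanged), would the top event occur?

Yes

Counterfactual: set "Insulated joint fails" to occurred.
Signal drive down [AND]: Backup power supply is out=occurs, Lamp driver stuck=occurs, Axle counter is out=not → not all inputs occur → does not occur.
Track circuit down [AND]: Bond wire trips=occurs, Signal drive down=not, Left interlocking CPU is out=occurs → not all inputs occur → does not occur.
Power stage lost [OR]: Primary vital relay failed=not, #3 cable faulted=occurs → at least one input occurs → occurs.
Vital path unavailable [OR]: Emergency signal lamp stuck=not, Power stage lost=occurs → at least one input occurs → occurs.
Interlocking logic unavailable [AND]: Vital path unavailable=occurs, Insulated joint fails=occurs → all inputs occur → occurs.
Rail signal shows false clear [OR]: Track circuit down=not, Interlocking logic unavailable=occurs → at least one input occurs → occurs.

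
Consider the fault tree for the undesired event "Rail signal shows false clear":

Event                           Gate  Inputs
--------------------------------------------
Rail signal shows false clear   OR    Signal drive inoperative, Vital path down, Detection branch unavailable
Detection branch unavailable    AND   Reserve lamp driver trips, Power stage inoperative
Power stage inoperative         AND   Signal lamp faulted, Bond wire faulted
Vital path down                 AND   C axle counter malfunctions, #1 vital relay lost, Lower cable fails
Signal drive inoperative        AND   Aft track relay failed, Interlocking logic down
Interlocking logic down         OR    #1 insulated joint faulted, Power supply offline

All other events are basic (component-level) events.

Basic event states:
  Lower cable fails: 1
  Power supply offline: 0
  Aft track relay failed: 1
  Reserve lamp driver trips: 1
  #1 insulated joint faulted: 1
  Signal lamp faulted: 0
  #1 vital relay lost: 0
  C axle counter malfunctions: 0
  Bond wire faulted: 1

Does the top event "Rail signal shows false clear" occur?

Interlocking logic down [OR]: #1 insulated joint faulted=occurs, Power supply offline=not → at least one input occurs → occurs.
Signal drive inoperative [AND]: Aft track relay failed=occurs, Interlocking logic down=occurs → all inputs occur → occurs.
Vital path down [AND]: C axle counter malfunctions=not, #1 vital relay lost=not, Lower cable fails=occurs → not all inputs occur → does not occur.
Power stage inoperative [AND]: Signal lamp faulted=not, Bond wire faulted=occurs → not all inputs occur → does not occur.
Detection branch unavailable [AND]: Reserve lamp driver trips=occurs, Power stage inoperative=not → not all inputs occur → does not occur.
Rail signal shows false clear [OR]: Signal drive inoperative=occurs, Vital path down=not, Detection branch unavailable=not → at least one input occurs → occurs.

Yes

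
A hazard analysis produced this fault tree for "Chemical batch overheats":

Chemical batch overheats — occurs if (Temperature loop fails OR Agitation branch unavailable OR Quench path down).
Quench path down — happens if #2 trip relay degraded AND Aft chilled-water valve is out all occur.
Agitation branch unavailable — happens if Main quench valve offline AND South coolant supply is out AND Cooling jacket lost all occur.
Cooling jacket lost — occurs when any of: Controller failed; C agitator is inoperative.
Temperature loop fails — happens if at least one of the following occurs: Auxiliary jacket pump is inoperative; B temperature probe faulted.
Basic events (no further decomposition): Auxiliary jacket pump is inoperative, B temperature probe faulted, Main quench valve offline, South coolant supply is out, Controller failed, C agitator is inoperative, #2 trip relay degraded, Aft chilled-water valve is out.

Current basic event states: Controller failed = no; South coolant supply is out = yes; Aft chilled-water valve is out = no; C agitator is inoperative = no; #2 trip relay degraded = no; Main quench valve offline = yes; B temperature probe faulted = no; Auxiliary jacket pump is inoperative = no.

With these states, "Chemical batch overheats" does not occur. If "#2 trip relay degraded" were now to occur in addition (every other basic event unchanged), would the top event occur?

Counterfactual: set "#2 trip relay degraded" to occurred.
Temperature loop fails [OR]: Auxiliary jacket pump is inoperative=not, B temperature probe faulted=not → no input occurs → does not occur.
Cooling jacket lost [OR]: Controller failed=not, C agitator is inoperative=not → no input occurs → does not occur.
Agitation branch unavailable [AND]: Main quench valve offline=occurs, South coolant supply is out=occurs, Cooling jacket lost=not → not all inputs occur → does not occur.
Quench path down [AND]: #2 trip relay degraded=occurs, Aft chilled-water valve is out=not → not all inputs occur → does not occur.
Chemical batch overheats [OR]: Temperature loop fails=not, Agitation branch unavailable=not, Quench path down=not → no input occurs → does not occur.

No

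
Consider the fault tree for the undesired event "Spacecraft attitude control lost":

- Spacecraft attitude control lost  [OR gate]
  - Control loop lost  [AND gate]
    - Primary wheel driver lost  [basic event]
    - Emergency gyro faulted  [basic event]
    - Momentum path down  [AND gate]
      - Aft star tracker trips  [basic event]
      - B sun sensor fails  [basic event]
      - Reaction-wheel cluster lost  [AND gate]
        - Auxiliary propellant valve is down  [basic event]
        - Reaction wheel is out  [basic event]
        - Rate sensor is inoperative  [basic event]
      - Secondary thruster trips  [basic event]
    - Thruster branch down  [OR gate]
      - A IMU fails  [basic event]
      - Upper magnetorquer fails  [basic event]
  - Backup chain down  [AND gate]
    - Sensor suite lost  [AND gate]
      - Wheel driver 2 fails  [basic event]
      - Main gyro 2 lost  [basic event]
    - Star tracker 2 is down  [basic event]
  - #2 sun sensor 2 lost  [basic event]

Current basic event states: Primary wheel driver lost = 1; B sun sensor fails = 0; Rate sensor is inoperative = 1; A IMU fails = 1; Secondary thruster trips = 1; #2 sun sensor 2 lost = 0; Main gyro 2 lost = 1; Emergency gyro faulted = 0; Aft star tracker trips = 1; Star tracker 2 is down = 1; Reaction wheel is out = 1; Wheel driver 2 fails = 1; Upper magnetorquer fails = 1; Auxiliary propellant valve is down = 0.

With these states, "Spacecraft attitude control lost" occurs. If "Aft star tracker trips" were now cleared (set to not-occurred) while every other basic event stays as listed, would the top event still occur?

Counterfactual: set "Aft star tracker trips" to not occurred.
Reaction-wheel cluster lost [AND]: Auxiliary propellant valve is down=not, Reaction wheel is out=occurs, Rate sensor is inoperative=occurs → not all inputs occur → does not occur.
Momentum path down [AND]: Aft star tracker trips=not, B sun sensor fails=not, Reaction-wheel cluster lost=not, Secondary thruster trips=occurs → not all inputs occur → does not occur.
Thruster branch down [OR]: A IMU fails=occurs, Upper magnetorquer fails=occurs → at least one input occurs → occurs.
Control loop lost [AND]: Primary wheel driver lost=occurs, Emergency gyro faulted=not, Momentum path down=not, Thruster branch down=occurs → not all inputs occur → does not occur.
Sensor suite lost [AND]: Wheel driver 2 fails=occurs, Main gyro 2 lost=occurs → all inputs occur → occurs.
Backup chain down [AND]: Sensor suite lost=occurs, Star tracker 2 is down=occurs → all inputs occur → occurs.
Spacecraft attitude control lost [OR]: Control loop lost=not, Backup chain down=occurs, #2 sun sensor 2 lost=not → at least one input occurs → occurs.

Yes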